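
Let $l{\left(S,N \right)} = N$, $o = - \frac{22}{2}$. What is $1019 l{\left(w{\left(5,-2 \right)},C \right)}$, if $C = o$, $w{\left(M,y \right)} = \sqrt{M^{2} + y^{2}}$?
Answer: $-11209$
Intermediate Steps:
$o = -11$ ($o = \left(-22\right) \frac{1}{2} = -11$)
$C = -11$
$1019 l{\left(w{\left(5,-2 \right)},C \right)} = 1019 \left(-11\right) = -11209$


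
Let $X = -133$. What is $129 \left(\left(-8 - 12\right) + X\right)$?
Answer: $-19737$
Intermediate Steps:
$129 \left(\left(-8 - 12\right) + X\right) = 129 \left(\left(-8 - 12\right) - 133\right) = 129 \left(-20 - 133\right) = 129 \left(-153\right) = -19737$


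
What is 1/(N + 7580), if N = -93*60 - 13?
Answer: 1/1987 ≈ 0.00050327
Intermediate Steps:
N = -5593 (N = -5580 - 13 = -5593)
1/(N + 7580) = 1/(-5593 + 7580) = 1/1987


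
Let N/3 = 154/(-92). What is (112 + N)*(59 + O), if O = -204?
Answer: -713545/46 ≈ -15512.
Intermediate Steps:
N = -231/46 (N = 3*(154/(-92)) = 3*(154*(-1/92)) = 3*(-77/46) = -231/46 ≈ -5.0217)
(112 + N)*(59 + O) = (112 - 231/46)*(59 - 204) = (4921/46)*(-145) = -713545/46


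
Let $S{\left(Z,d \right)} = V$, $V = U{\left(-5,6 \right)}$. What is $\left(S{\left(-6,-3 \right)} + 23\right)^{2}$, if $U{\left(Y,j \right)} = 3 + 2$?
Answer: $784$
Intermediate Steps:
$U{\left(Y,j \right)} = 5$
$V = 5$
$S{\left(Z,d \right)} = 5$
$\left(S{\left(-6,-3 \right)} + 23\right)^{2} = \left(5 + 23\right)^{2} = 28^{2} = 784$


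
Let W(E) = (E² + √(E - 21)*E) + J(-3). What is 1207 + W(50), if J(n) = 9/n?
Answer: 3704 + 50*√29 ≈ 3973.3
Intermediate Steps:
W(E) = -3 + E² + E*√(-21 + E) (W(E) = (E² + √(E - 21)*E) + 9/(-3) = (E² + √(-21 + E)*E) + 9*(-⅓) = (E² + E*√(-21 + E)) - 3 = -3 + E² + E*√(-21 + E))
1207 + W(50) = 1207 + (-3 + 50² + 50*√(-21 + 50)) = 1207 + (-3 + 2500 + 50*√29) = 1207 + (2497 + 50*√29) = 3704 + 50*√29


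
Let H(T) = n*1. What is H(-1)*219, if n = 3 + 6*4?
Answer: 5913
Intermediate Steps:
n = 27 (n = 3 + 24 = 27)
H(T) = 27 (H(T) = 27*1 = 27)
H(-1)*219 = 27*219 = 5913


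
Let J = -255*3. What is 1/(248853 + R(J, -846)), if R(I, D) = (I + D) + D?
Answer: 1/246396 ≈ 4.0585e-6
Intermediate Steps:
J = -765
R(I, D) = I + 2*D (R(I, D) = (D + I) + D = I + 2*D)
1/(248853 + R(J, -846)) = 1/(248853 + (-765 + 2*(-846))) = 1/(248853 + (-765 - 1692)) = 1/(248853 - 2457) = 1/246396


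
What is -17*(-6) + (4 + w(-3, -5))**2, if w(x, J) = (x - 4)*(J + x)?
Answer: 3702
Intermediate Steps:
w(x, J) = (-4 + x)*(J + x)
-17*(-6) + (4 + w(-3, -5))**2 = -17*(-6) + (4 + ((-3)**2 - 4*(-5) - 4*(-3) - 5*(-3)))**2 = 102 + (4 + (9 + 20 + 12 + 15))**2 = 102 + (4 + 56)**2 = 102 + 60**2 = 102 + 3600 = 3702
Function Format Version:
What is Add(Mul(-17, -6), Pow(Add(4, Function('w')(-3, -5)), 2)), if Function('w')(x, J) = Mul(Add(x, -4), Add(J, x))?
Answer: 3702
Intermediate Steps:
Function('w')(x, J) = Mul(Add(-4, x), Add(J, x))
Add(Mul(-17, -6), Pow(Add(4, Function('w')(-3, -5)), 2)) = Add(Mul(-17, -6), Pow(Add(4, Add(Pow(-3, 2), Mul(-4, -5), Mul(-4, -3), Mul(-5, -3))), 2)) = Add(102, Pow(Add(4, Add(9, 20, 12, 15)), 2)) = Add(102, Pow(Add(4, 56), 2)) = Add(102, Pow(60, 2)) = Add(102, 3600) = 3702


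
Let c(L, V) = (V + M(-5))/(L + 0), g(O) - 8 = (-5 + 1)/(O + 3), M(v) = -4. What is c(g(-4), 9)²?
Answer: 25/144 ≈ 0.17361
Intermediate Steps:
g(O) = 8 - 4/(3 + O) (g(O) = 8 + (-5 + 1)/(O + 3) = 8 - 4/(3 + O))
c(L, V) = (-4 + V)/L (c(L, V) = (V - 4)/(L + 0) = (-4 + V)/L)
c(g(-4), 9)² = ((-4 + 9)/((4*(5 + 2*(-4))/(3 - 4))))² = (5/(4*(5 - 8)/(-1)))² = (5/(4*(-1)*(-3)))² = (5/12)² = 25/144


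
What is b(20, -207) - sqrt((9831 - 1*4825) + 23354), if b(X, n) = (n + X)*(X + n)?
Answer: 34969 - 2*sqrt(7090) ≈ 34801.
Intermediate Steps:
b(X, n) = (X + n)**2 (b(X, n) = (X + n)*(X + n) = (X + n)**2)
b(20, -207) - sqrt((9831 - 1*4825) + 23354) = (20 - 207)**2 - sqrt((9831 - 1*4825) + 23354) = (-187)**2 - sqrt((9831 - 4825) + 23354) = 34969 - sqrt(5006 + 23354) = 34969 - sqrt(28360) = 34969 - 2*sqrt(7090)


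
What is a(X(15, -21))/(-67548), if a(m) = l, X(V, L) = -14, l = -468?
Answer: 3/433 ≈ 0.0069284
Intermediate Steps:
a(m) = -468
a(X(15, -21))/(-67548) = -468/(-67548) = -468*(-1/67548) = 3/433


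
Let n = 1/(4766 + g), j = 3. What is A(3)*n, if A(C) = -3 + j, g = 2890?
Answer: 0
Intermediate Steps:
A(C) = 0 (A(C) = -3 + 3 = 0)
n = 1/7656 (n = 1/(4766 + 2890) = 1/7656 ≈ 0.00013062)
A(3)*n = 0*(1/7656) = 0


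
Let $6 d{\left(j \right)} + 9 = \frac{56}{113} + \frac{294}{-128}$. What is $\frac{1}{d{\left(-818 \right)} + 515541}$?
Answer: $\frac{43392}{22370276957} \approx 1.9397 \cdot 10^{-6}$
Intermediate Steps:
$d{\left(j \right)} = - \frac{78115}{43392}$ ($d{\left(j \right)} = - \frac{3}{2} + \frac{\frac{56}{113} + \frac{294}{-128}}{6} = - \frac{3}{2} + \frac{56 \cdot \frac{1}{113} + 294 \left(- \frac{1}{128}\right)}{6} = - \frac{3}{2} + \frac{\frac{56}{113} - \frac{147}{64}}{6} = - \frac{3}{2} + \frac{1}{6} \left(- \frac{13027}{7232}\right) = - \frac{3}{2} - \frac{13027}{43392} = - \frac{78115}{43392}$)
$\frac{1}{d{\left(-818 \right)} + 515541} = \frac{1}{- \frac{78115}{43392} + 515541} = \frac{1}{\frac{22370276957}{43392}} = \frac{43392}{22370276957}$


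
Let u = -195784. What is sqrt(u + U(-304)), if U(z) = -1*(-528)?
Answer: 2*I*sqrt(48814) ≈ 441.88*I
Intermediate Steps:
U(z) = 528
sqrt(u + U(-304)) = sqrt(-195784 + 528) = sqrt(-195256) = 2*I*sqrt(48814)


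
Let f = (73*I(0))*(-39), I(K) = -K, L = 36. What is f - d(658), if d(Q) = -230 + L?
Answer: 194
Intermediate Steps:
d(Q) = -194 (d(Q) = -230 + 36 = -194)
f = 0 (f = (73*(-1*0))*(-39) = (73*0)*(-39) = 0*(-39) = 0)
f - d(658) = 0 - 1*(-194) = 0 + 194 = 194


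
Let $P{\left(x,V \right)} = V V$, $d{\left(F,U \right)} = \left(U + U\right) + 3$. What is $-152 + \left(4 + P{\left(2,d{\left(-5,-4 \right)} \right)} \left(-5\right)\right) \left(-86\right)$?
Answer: $10254$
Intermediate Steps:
$d{\left(F,U \right)} = 3 + 2 U$ ($d{\left(F,U \right)} = 2 U + 3 = 3 + 2 U$)
$P{\left(x,V \right)} = V^{2}$
$-152 + \left(4 + P{\left(2,d{\left(-5,-4 \right)} \right)} \left(-5\right)\right) \left(-86\right) = -152 + \left(4 + \left(3 + 2 \left(-4\right)\right)^{2} \left(-5\right)\right) \left(-86\right) = -152 + \left(4 + \left(3 - 8\right)^{2} \left(-5\right)\right) \left(-86\right) = -152 + \left(4 + \left(-5\right)^{2} \left(-5\right)\right) \left(-86\right) = -152 + \left(4 + 25 \left(-5\right)\right) \left(-86\right) = -152 + \left(4 - 125\right) \left(-86\right) = -152 - -10406 = -152 + 10406 = 10254$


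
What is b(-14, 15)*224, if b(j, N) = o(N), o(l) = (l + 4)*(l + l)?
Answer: 127680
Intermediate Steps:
o(l) = 2*l*(4 + l) (o(l) = (4 + l)*(2*l) = 2*l*(4 + l))
b(j, N) = 2*N*(4 + N)
b(-14, 15)*224 = (2*15*(4 + 15))*224 = (2*15*19)*224 = 570*224 = 127680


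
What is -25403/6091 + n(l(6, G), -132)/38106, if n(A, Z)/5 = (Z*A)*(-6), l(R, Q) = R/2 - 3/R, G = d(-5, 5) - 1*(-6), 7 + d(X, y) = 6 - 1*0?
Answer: -50428101/12894647 ≈ -3.9108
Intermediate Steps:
d(X, y) = -1 (d(X, y) = -7 + (6 - 1*0) = -7 + (6 + 0) = -7 + 6 = -1)
G = 5 (G = -1 - 1*(-6) = -1 + 6 = 5)
l(R, Q) = R/2 - 3/R (l(R, Q) = R*(½) - 3/R = R/2 - 3/R)
n(A, Z) = -30*A*Z (n(A, Z) = 5*((Z*A)*(-6)) = 5*((A*Z)*(-6)) = 5*(-6*A*Z) = -30*A*Z)
-25403/6091 + n(l(6, G), -132)/38106 = -25403/6091 - 30*((½)*6 - 3/6)*(-132)/38106 = -25403*1/6091 - 30*(3 - 3*⅙)*(-132)*(1/38106) = -25403/6091 - 30*(3 - ½)*(-132)*(1/38106) = -25403/6091 - 30*5/2*(-132)*(1/38106) = -25403/6091 + 9900*(1/38106) = -25403/6091 + 550/2117 = -50428101/12894647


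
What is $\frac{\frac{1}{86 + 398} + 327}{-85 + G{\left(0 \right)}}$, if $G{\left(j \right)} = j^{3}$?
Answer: $- \frac{158269}{41140} \approx -3.8471$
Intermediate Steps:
$\frac{\frac{1}{86 + 398} + 327}{-85 + G{\left(0 \right)}} = \frac{\frac{1}{86 + 398} + 327}{-85 + 0^{3}} = \frac{\frac{1}{484} + 327}{-85 + 0} = \frac{\frac{1}{484} + 327}{-85} = \frac{158269}{484} \left(- \frac{1}{85}\right) = - \frac{158269}{41140}$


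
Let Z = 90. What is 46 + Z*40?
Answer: 3646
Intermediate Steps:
46 + Z*40 = 46 + 90*40 = 46 + 3600 = 3646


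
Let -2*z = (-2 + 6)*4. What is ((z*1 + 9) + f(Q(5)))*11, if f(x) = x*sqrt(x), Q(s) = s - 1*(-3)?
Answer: 11 + 176*sqrt(2) ≈ 259.90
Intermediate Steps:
Q(s) = 3 + s (Q(s) = s + 3 = 3 + s)
f(x) = x**(3/2)
z = -8 (z = -(-2 + 6)*4/2 = -2*4 = -1/2*16 = -8)
((z*1 + 9) + f(Q(5)))*11 = ((-8*1 + 9) + (3 + 5)**(3/2))*11 = ((-8 + 9) + 8**(3/2))*11 = (1 + 16*sqrt(2))*11 = 11 + 176*sqrt(2)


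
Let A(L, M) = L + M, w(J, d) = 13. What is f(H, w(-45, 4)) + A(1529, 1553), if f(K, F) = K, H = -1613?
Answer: 1469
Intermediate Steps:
f(H, w(-45, 4)) + A(1529, 1553) = -1613 + (1529 + 1553) = -1613 + 3082 = 1469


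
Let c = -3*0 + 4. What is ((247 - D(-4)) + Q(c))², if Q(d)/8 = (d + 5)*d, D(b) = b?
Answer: 290521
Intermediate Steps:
c = 4 (c = 0 + 4 = 4)
Q(d) = 8*d*(5 + d) (Q(d) = 8*((d + 5)*d) = 8*((5 + d)*d) = 8*(d*(5 + d)) = 8*d*(5 + d))
((247 - D(-4)) + Q(c))² = ((247 - 1*(-4)) + 8*4*(5 + 4))² = ((247 + 4) + 8*4*9)² = (251 + 288)² = 539² = 290521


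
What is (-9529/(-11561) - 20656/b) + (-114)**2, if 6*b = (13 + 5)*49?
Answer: 21848869879/1699467 ≈ 12856.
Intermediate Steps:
b = 147 (b = ((13 + 5)*49)/6 = (18*49)/6 = (1/6)*882 = 147)
(-9529/(-11561) - 20656/b) + (-114)**2 = (-9529/(-11561) - 20656/147) + (-114)**2 = (-9529*(-1/11561) - 20656*1/147) + 12996 = (9529/11561 - 20656/147) + 12996 = -237403253/1699467 + 12996 = 21848869879/1699467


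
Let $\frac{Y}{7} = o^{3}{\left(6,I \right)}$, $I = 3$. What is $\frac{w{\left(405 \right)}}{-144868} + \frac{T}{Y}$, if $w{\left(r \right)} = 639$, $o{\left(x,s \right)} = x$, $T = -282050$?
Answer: $- \frac{1276905799}{6845013} \approx -186.55$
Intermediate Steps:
$Y = 1512$ ($Y = 7 \cdot 6^{3} = 7 \cdot 216 = 1512$)
$\frac{w{\left(405 \right)}}{-144868} + \frac{T}{Y} = \frac{639}{-144868} - \frac{282050}{1512} = 639 \left(- \frac{1}{144868}\right) - \frac{141025}{756} = - \frac{639}{144868} - \frac{141025}{756} = - \frac{1276905799}{6845013}$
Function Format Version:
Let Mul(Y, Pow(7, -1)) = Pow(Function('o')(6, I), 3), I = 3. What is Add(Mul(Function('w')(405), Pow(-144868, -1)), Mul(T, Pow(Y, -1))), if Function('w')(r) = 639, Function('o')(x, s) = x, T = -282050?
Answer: Rational(-1276905799, 6845013) ≈ -186.55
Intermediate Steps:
Y = 1512 (Y = Mul(7, Pow(6, 3)) = Mul(7, 216) = 1512)
Add(Mul(Function('w')(405), Pow(-144868, -1)), Mul(T, Pow(Y, -1))) = Add(Mul(639, Pow(-144868, -1)), Mul(-282050, Pow(1512, -1))) = Add(Mul(639, Rational(-1, 144868)), Mul(-282050, Rational(1, 1512))) = Add(Rational(-639, 144868), Rational(-141025, 756)) = Rational(-1276905799, 6845013)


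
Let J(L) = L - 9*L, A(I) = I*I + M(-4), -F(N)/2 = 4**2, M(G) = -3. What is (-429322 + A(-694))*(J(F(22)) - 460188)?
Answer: -24059502852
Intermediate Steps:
F(N) = -32 (F(N) = -2*4**2 = -2*16 = -32)
A(I) = -3 + I**2 (A(I) = I*I - 3 = I**2 - 3 = -3 + I**2)
J(L) = -8*L
(-429322 + A(-694))*(J(F(22)) - 460188) = (-429322 + (-3 + (-694)**2))*(-8*(-32) - 460188) = (-429322 + (-3 + 481636))*(256 - 460188) = (-429322 + 481633)*(-459932) = 52311*(-459932) = -24059502852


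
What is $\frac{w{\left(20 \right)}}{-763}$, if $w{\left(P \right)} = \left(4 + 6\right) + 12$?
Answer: $- \frac{22}{763} \approx -0.028834$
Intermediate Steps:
$w{\left(P \right)} = 22$ ($w{\left(P \right)} = 10 + 12 = 22$)
$\frac{w{\left(20 \right)}}{-763} = \frac{22}{-763} = 22 \left(- \frac{1}{763}\right) = - \frac{22}{763}$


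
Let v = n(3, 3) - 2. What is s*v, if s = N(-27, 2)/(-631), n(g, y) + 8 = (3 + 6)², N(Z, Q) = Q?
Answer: -142/631 ≈ -0.22504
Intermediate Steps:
n(g, y) = 73 (n(g, y) = -8 + (3 + 6)² = -8 + 9² = -8 + 81 = 73)
v = 71 (v = 73 - 2 = 71)
s = -2/631 (s = 2/(-631) = 2*(-1/631) = -2/631 ≈ -0.0031696)
s*v = -2/631*71 = -142/631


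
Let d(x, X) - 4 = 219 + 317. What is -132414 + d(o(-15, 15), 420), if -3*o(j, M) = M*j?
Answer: -131874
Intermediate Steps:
o(j, M) = -M*j/3
d(x, X) = 540 (d(x, X) = 4 + (219 + 317) = 4 + 536 = 540)
-132414 + d(o(-15, 15), 420) = -132414 + 540 = -131874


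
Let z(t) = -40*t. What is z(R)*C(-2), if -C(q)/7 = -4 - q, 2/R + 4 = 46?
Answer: -80/3 ≈ -26.667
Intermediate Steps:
R = 1/21 (R = 2/(-4 + 46) = 2/42 = 2*(1/42) = 1/21 ≈ 0.047619)
C(q) = 28 + 7*q (C(q) = -7*(-4 - q) = 28 + 7*q)
z(R)*C(-2) = (-40*1/21)*(28 + 7*(-2)) = -40*(28 - 14)/21 = -40/21*14 = -80/3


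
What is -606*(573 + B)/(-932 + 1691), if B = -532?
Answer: -8282/253 ≈ -32.735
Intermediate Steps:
-606*(573 + B)/(-932 + 1691) = -606*(573 - 532)/(-932 + 1691) = -24846/759 = -606*41/759 = -8282/253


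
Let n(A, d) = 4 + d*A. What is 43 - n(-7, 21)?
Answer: 186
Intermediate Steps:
n(A, d) = 4 + A*d
43 - n(-7, 21) = 43 - (4 - 7*21) = 43 - (4 - 147) = 43 - 1*(-143) = 43 + 143 = 186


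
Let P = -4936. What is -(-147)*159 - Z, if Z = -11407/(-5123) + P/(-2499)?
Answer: 299176164400/12802377 ≈ 23369.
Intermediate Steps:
Z = 53793221/12802377 (Z = -11407/(-5123) - 4936/(-2499) = -11407*(-1/5123) - 4936*(-1/2499) = 11407/5123 + 4936/2499 = 53793221/12802377 ≈ 4.2018)
-(-147)*159 - Z = -(-147)*159 - 1*53793221/12802377 = -147*(-159) - 53793221/12802377 = 23373 - 53793221/12802377 = 299176164400/12802377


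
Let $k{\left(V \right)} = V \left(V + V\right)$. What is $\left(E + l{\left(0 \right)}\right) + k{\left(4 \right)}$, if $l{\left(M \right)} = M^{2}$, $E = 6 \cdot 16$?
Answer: $128$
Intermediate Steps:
$E = 96$
$k{\left(V \right)} = 2 V^{2}$ ($k{\left(V \right)} = V 2 V = 2 V^{2}$)
$\left(E + l{\left(0 \right)}\right) + k{\left(4 \right)} = \left(96 + 0^{2}\right) + 2 \cdot 4^{2} = \left(96 + 0\right) + 2 \cdot 16 = 96 + 32 = 128$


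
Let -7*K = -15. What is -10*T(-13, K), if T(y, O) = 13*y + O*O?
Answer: 80560/49 ≈ 1644.1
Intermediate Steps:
K = 15/7 (K = -1/7*(-15) = 15/7 ≈ 2.1429)
T(y, O) = O**2 + 13*y (T(y, O) = 13*y + O**2 = O**2 + 13*y)
-10*T(-13, K) = -10*((15/7)**2 + 13*(-13)) = -10*(225/49 - 169) = -10*(-8056/49) = 80560/49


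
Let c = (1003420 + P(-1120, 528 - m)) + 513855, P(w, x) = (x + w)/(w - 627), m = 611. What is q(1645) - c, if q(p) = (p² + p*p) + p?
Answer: 6807044537/1747 ≈ 3.8964e+6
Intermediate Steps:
P(w, x) = (w + x)/(-627 + w)
q(p) = p + 2*p² (q(p) = (p² + p²) + p = 2*p² + p = p + 2*p²)
c = 2650680628/1747 (c = (1003420 + (-1120 + (528 - 1*611))/(-627 - 1120)) + 513855 = (1003420 + (-1120 + (528 - 611))/(-1747)) + 513855 = (1003420 - (-1120 - 83)/1747) + 513855 = (1003420 - 1/1747*(-1203)) + 513855 = (1003420 + 1203/1747) + 513855 = 1752975943/1747 + 513855 = 2650680628/1747 ≈ 1.5173e+6)
q(1645) - c = 1645*(1 + 2*1645) - 1*2650680628/1747 = 1645*(1 + 3290) - 2650680628/1747 = 1645*3291 - 2650680628/1747 = 5413695 - 2650680628/1747 = 6807044537/1747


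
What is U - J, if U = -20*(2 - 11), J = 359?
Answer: -179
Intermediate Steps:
U = 180 (U = -20*(-9) = 180)
U - J = 180 - 1*359 = 180 - 359 = -179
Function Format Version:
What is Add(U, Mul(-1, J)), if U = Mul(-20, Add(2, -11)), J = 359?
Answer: -179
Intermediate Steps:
U = 180 (U = Mul(-20, -9) = 180)
Add(U, Mul(-1, J)) = Add(180, Mul(-1, 359)) = Add(180, -359) = -179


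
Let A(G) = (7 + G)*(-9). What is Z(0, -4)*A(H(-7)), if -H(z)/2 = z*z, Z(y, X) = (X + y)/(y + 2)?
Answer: -1638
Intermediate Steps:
Z(y, X) = (X + y)/(2 + y)
H(z) = -2*z² (H(z) = -2*z*z = -2*z²)
A(G) = -63 - 9*G
Z(0, -4)*A(H(-7)) = ((-4 + 0)/(2 + 0))*(-63 - (-18)*(-7)²) = (-4/2)*(-63 - (-18)*49) = ((½)*(-4))*(-63 - 9*(-98)) = -2*(-63 + 882) = -2*819 = -1638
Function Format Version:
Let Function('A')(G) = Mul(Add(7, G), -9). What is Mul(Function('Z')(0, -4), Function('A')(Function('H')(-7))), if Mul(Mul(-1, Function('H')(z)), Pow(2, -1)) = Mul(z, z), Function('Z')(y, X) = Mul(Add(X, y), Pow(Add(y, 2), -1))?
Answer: -1638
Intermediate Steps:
Function('Z')(y, X) = Mul(Pow(Add(2, y), -1), Add(X, y)) (Function('Z')(y, X) = Mul(Add(X, y), Pow(Add(2, y), -1)) = Mul(Pow(Add(2, y), -1), Add(X, y)))
Function('H')(z) = Mul(-2, Pow(z, 2)) (Function('H')(z) = Mul(-2, Mul(z, z)) = Mul(-2, Pow(z, 2)))
Function('A')(G) = Add(-63, Mul(-9, G))
Mul(Function('Z')(0, -4), Function('A')(Function('H')(-7))) = Mul(Mul(Pow(Add(2, 0), -1), Add(-4, 0)), Add(-63, Mul(-9, Mul(-2, Pow(-7, 2))))) = Mul(Mul(Pow(2, -1), -4), Add(-63, Mul(-9, Mul(-2, 49)))) = Mul(Mul(Rational(1, 2), -4), Add(-63, Mul(-9, -98))) = Mul(-2, Add(-63, 882)) = Mul(-2, 819) = -1638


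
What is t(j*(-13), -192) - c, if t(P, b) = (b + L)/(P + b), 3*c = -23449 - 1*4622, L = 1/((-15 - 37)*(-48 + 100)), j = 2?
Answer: 5516208673/589472 ≈ 9357.9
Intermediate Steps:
L = -1/2704 (L = 1/(-52*52) = 1/(-2704) = -1/2704 ≈ -0.00036982)
c = -9357 (c = (-23449 - 1*4622)/3 = (-23449 - 4622)/3 = (⅓)*(-28071) = -9357)
t(P, b) = (-1/2704 + b)/(P + b) (t(P, b) = (b - 1/2704)/(P + b) = (-1/2704 + b)/(P + b))
t(j*(-13), -192) - c = (-1/2704 - 192)/(2*(-13) - 192) - 1*(-9357) = -519169/2704/(-26 - 192) + 9357 = -519169/2704/(-218) + 9357 = -1/218*(-519169/2704) + 9357 = 519169/589472 + 9357 = 5516208673/589472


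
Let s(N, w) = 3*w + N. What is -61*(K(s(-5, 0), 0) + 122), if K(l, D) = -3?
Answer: -7259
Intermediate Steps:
s(N, w) = N + 3*w
-61*(K(s(-5, 0), 0) + 122) = -61*(-3 + 122) = -61*119 = -7259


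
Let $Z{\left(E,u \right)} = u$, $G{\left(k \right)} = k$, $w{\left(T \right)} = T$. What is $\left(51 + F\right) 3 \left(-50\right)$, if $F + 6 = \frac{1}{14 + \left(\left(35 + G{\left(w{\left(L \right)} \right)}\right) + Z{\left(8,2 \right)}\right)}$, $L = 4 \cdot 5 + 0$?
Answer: $- \frac{479400}{71} \approx -6752.1$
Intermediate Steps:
$L = 20$ ($L = 20 + 0 = 20$)
$F = - \frac{425}{71}$ ($F = -6 + \frac{1}{14 + \left(\left(35 + 20\right) + 2\right)} = -6 + \frac{1}{14 + \left(55 + 2\right)} = -6 + \frac{1}{14 + 57} = -6 + \frac{1}{71} = - \frac{425}{71} \approx -5.9859$)
$\left(51 + F\right) 3 \left(-50\right) = \left(51 - \frac{425}{71}\right) 3 \left(-50\right) = \frac{3196}{71} \left(-150\right) = - \frac{479400}{71}$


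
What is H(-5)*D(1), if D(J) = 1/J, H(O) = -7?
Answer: -7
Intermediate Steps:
H(-5)*D(1) = -7/1 = -7*1 = -7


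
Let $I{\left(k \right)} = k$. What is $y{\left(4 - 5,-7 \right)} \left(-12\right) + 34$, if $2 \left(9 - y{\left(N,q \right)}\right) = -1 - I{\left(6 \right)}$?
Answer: $-116$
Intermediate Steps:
$y{\left(N,q \right)} = \frac{25}{2}$ ($y{\left(N,q \right)} = 9 - \frac{-1 - 6}{2} = 9 - - \frac{7}{2} = 9 + \frac{7}{2} = \frac{25}{2}$)
$y{\left(4 - 5,-7 \right)} \left(-12\right) + 34 = \frac{25}{2} \left(-12\right) + 34 = -150 + 34 = -116$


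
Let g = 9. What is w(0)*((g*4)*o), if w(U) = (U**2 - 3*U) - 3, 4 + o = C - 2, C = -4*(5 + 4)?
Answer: 4536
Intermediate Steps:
C = -36 (C = -4*9 = -36)
o = -42 (o = -4 + (-36 - 2) = -4 - 38 = -42)
w(U) = -3 + U**2 - 3*U
w(0)*((g*4)*o) = (-3 + 0**2 - 3*0)*((9*4)*(-42)) = (-3 + 0 + 0)*(36*(-42)) = -3*(-1512) = 4536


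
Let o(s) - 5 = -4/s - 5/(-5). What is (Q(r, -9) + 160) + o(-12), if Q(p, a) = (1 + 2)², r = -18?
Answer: 526/3 ≈ 175.33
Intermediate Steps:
Q(p, a) = 9 (Q(p, a) = 3² = 9)
o(s) = 6 - 4/s (o(s) = 5 + (-4/s - 5/(-5)) = 5 + (-4/s - 5*(-⅕)) = 5 + (-4/s + 1) = 5 + (1 - 4/s) = 6 - 4/s)
(Q(r, -9) + 160) + o(-12) = (9 + 160) + (6 - 4/(-12)) = 169 + (6 - 4*(-1/12)) = 169 + (6 + ⅓) = 169 + 19/3 = 526/3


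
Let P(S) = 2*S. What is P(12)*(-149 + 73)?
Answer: -1824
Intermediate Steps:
P(12)*(-149 + 73) = (2*12)*(-149 + 73) = 24*(-76) = -1824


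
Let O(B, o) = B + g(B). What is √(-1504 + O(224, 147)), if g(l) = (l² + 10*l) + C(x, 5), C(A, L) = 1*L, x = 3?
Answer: √51141 ≈ 226.14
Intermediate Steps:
C(A, L) = L
g(l) = 5 + l² + 10*l (g(l) = (l² + 10*l) + 5 = 5 + l² + 10*l)
O(B, o) = 5 + B² + 11*B (O(B, o) = B + (5 + B² + 10*B) = 5 + B² + 11*B)
√(-1504 + O(224, 147)) = √(-1504 + (5 + 224² + 11*224)) = √(-1504 + (5 + 50176 + 2464)) = √(-1504 + 52645) = √51141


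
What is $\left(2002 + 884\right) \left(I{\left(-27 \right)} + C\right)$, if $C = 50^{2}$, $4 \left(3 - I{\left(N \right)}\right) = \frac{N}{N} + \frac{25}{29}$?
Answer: $\frac{209447121}{29} \approx 7.2223 \cdot 10^{6}$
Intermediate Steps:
$I{\left(N \right)} = \frac{147}{58}$ ($I{\left(N \right)} = 3 - \frac{\frac{N}{N} + \frac{25}{29}}{4} = 3 - \frac{1 + 25 \cdot \frac{1}{29}}{4} = 3 - \frac{1 + \frac{25}{29}}{4} = 3 - \frac{27}{58} = \frac{147}{58}$)
$C = 2500$
$\left(2002 + 884\right) \left(I{\left(-27 \right)} + C\right) = \left(2002 + 884\right) \left(\frac{147}{58} + 2500\right) = 2886 \cdot \frac{145147}{58} = \frac{209447121}{29}$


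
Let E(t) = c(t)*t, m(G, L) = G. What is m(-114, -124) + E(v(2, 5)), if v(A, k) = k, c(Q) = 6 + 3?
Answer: -69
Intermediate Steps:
c(Q) = 9
E(t) = 9*t
m(-114, -124) + E(v(2, 5)) = -114 + 9*5 = -114 + 45 = -69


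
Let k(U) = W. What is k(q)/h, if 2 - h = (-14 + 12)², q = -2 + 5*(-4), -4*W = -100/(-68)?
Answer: 25/136 ≈ 0.18382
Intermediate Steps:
W = -25/68 (W = -(-25)/(-68) = -(-25)*(-1)/68 = -¼*25/17 = -25/68 ≈ -0.36765)
q = -22 (q = -2 - 20 = -22)
k(U) = -25/68
h = -2 (h = 2 - (-14 + 12)² = 2 - 1*(-2)² = 2 - 1*4 = 2 - 4 = -2)
k(q)/h = -25/68/(-2) = -25/68*(-½) = 25/136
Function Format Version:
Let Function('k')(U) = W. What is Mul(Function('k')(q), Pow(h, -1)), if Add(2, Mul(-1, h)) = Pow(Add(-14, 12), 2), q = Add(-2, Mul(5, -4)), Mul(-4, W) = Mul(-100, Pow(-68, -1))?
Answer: Rational(25, 136) ≈ 0.18382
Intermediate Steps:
W = Rational(-25, 68) (W = Mul(Rational(-1, 4), Mul(-100, Pow(-68, -1))) = Mul(Rational(-1, 4), Mul(-100, Rational(-1, 68))) = Mul(Rational(-1, 4), Rational(25, 17)) = Rational(-25, 68) ≈ -0.36765)
q = -22 (q = Add(-2, -20) = -22)
Function('k')(U) = Rational(-25, 68)
h = -2 (h = Add(2, Mul(-1, Pow(Add(-14, 12), 2))) = Add(2, Mul(-1, Pow(-2, 2))) = Add(2, Mul(-1, 4)) = Add(2, -4) = -2)
Mul(Function('k')(q), Pow(h, -1)) = Mul(Rational(-25, 68), Pow(-2, -1)) = Mul(Rational(-25, 68), Rational(-1, 2)) = Rational(25, 136)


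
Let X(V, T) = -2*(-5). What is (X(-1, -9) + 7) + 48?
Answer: 65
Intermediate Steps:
X(V, T) = 10
(X(-1, -9) + 7) + 48 = (10 + 7) + 48 = 17 + 48 = 65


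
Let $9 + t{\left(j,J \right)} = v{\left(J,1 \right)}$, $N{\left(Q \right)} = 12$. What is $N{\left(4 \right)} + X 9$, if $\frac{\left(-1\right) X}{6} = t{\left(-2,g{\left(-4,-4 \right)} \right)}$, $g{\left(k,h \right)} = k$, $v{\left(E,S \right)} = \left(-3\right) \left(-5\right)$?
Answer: $-312$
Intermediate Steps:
$v{\left(E,S \right)} = 15$
$t{\left(j,J \right)} = 6$ ($t{\left(j,J \right)} = -9 + 15 = 6$)
$X = -36$ ($X = \left(-6\right) 6 = -36$)
$N{\left(4 \right)} + X 9 = 12 - 324 = -312$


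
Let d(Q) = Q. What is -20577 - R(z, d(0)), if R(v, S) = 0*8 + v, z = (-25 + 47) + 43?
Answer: -20642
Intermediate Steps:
z = 65 (z = 22 + 43 = 65)
R(v, S) = v (R(v, S) = 0 + v = v)
-20577 - R(z, d(0)) = -20577 - 1*65 = -20577 - 65 = -20642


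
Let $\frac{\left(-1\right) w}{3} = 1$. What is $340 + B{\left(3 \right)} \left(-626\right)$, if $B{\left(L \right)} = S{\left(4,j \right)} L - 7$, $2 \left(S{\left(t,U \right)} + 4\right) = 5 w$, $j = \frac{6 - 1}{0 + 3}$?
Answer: $26319$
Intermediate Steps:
$w = -3$ ($w = \left(-3\right) 1 = -3$)
$j = \frac{5}{3} \approx 1.6667$
$S{\left(t,U \right)} = - \frac{23}{2}$ ($S{\left(t,U \right)} = -4 + \frac{5 \left(-3\right)}{2} = -4 + \frac{1}{2} \left(-15\right) = -4 - \frac{15}{2} = - \frac{23}{2}$)
$B{\left(L \right)} = -7 - \frac{23 L}{2}$ ($B{\left(L \right)} = - \frac{23 L}{2} - 7 = -7 - \frac{23 L}{2}$)
$340 + B{\left(3 \right)} \left(-626\right) = 340 + \left(-7 - \frac{69}{2}\right) \left(-626\right) = 340 - -25979 = 340 + 25979 = 26319$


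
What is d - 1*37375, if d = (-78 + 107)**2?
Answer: -36534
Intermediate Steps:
d = 841 (d = 29**2 = 841)
d - 1*37375 = 841 - 1*37375 = 841 - 37375 = -36534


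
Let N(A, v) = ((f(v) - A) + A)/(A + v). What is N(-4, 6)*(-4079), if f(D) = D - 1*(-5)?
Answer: -44869/2 ≈ -22435.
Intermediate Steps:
f(D) = 5 + D (f(D) = D + 5 = 5 + D)
N(A, v) = (5 + v)/(A + v) (N(A, v) = (((5 + v) - A) + A)/(A + v) = ((5 + v - A) + A)/(A + v) = (5 + v)/(A + v))
N(-4, 6)*(-4079) = ((5 + 6)/(-4 + 6))*(-4079) = (11/2)*(-4079) = -44869/2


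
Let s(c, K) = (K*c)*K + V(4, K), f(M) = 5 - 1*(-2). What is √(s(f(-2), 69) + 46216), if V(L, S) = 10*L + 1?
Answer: 4*√4974 ≈ 282.11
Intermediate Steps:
f(M) = 7 (f(M) = 5 + 2 = 7)
V(L, S) = 1 + 10*L
s(c, K) = 41 + c*K² (s(c, K) = (K*c)*K + (1 + 10*4) = c*K² + (1 + 40) = c*K² + 41 = 41 + c*K²)
√(s(f(-2), 69) + 46216) = √((41 + 7*69²) + 46216) = √((41 + 7*4761) + 46216) = √((41 + 33327) + 46216) = √(33368 + 46216) = √79584 = 4*√4974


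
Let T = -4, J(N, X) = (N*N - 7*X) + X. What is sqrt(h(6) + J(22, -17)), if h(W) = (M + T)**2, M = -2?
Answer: sqrt(622) ≈ 24.940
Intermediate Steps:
J(N, X) = N**2 - 6*X (J(N, X) = (N**2 - 7*X) + X = N**2 - 6*X)
h(W) = 36 (h(W) = (-2 - 4)**2 = (-6)**2 = 36)
sqrt(h(6) + J(22, -17)) = sqrt(36 + (22**2 - 6*(-17))) = sqrt(36 + (484 + 102)) = sqrt(36 + 586) = sqrt(622)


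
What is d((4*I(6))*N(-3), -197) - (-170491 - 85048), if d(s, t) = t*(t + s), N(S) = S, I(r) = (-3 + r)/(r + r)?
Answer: 294939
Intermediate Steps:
I(r) = (-3 + r)/(2*r) (I(r) = (-3 + r)/((2*r)) = (-3 + r)*(1/(2*r)) = (-3 + r)/(2*r))
d(s, t) = t*(s + t)
d((4*I(6))*N(-3), -197) - (-170491 - 85048) = -197*((4*((½)*(-3 + 6)/6))*(-3) - 197) - (-170491 - 85048) = -197*((4*((½)*(⅙)*3))*(-3) - 197) - 1*(-255539) = -197*((4*(¼))*(-3) - 197) + 255539 = -197*(1*(-3) - 197) + 255539 = -197*(-3 - 197) + 255539 = -197*(-200) + 255539 = 39400 + 255539 = 294939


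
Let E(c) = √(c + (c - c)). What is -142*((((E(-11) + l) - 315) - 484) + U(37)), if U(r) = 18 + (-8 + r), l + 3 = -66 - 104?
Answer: 131350 - 142*I*√11 ≈ 1.3135e+5 - 470.96*I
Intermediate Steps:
E(c) = √c (E(c) = √(c + 0) = √c)
l = -173 (l = -3 + (-66 - 104) = -3 - 170 = -173)
U(r) = 10 + r
-142*((((E(-11) + l) - 315) - 484) + U(37)) = -142*((((√(-11) - 173) - 315) - 484) + (10 + 37)) = -142*((((I*√11 - 173) - 315) - 484) + 47) = -142*((((-173 + I*√11) - 315) - 484) + 47) = -142*(((-488 + I*√11) - 484) + 47) = -142*((-972 + I*√11) + 47) = -142*(-925 + I*√11) = 131350 - 142*I*√11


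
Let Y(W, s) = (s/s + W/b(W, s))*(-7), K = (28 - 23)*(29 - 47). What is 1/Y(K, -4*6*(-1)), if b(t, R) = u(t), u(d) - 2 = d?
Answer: -44/623 ≈ -0.070626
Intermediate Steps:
u(d) = 2 + d
b(t, R) = 2 + t
K = -90 (K = 5*(-18) = -90)
Y(W, s) = -7 - 7*W/(2 + W) (Y(W, s) = (s/s + W/(2 + W))*(-7) = (1 + W/(2 + W))*(-7) = -7 - 7*W/(2 + W))
1/Y(K, -4*6*(-1)) = 1/(14*(-1 - 1*(-90))/(2 - 90)) = 1/(14*(-1 + 90)/(-88)) = 1/(14*(-1/88)*89) = 1/(-623/44) = -44/623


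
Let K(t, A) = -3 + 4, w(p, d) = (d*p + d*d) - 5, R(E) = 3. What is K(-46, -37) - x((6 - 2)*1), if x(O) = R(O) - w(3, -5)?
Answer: 3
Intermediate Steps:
w(p, d) = -5 + d² + d*p (w(p, d) = (d*p + d²) - 5 = (d² + d*p) - 5 = -5 + d² + d*p)
K(t, A) = 1
x(O) = -2 (x(O) = 3 - (-5 + (-5)² - 5*3) = 3 - (-5 + 25 - 15) = 3 - 1*5 = 3 - 5 = -2)
K(-46, -37) - x((6 - 2)*1) = 1 - 1*(-2) = 1 + 2 = 3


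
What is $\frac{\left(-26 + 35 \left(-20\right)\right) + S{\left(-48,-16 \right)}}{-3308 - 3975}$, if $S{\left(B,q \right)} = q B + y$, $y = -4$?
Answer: $- \frac{38}{7283} \approx -0.0052176$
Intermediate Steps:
$S{\left(B,q \right)} = -4 + B q$ ($S{\left(B,q \right)} = q B - 4 = B q - 4 = -4 + B q$)
$\frac{\left(-26 + 35 \left(-20\right)\right) + S{\left(-48,-16 \right)}}{-3308 - 3975} = \frac{\left(-26 + 35 \left(-20\right)\right) - -764}{-3308 - 3975} = \frac{\left(-26 - 700\right) + \left(-4 + 768\right)}{-7283} = \left(-726 + 764\right) \left(- \frac{1}{7283}\right) = 38 \left(- \frac{1}{7283}\right) = - \frac{38}{7283}$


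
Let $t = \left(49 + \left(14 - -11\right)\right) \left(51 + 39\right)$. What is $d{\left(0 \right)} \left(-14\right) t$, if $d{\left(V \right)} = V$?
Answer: $0$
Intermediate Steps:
$t = 6660$ ($t = \left(49 + \left(14 + 11\right)\right) 90 = \left(49 + 25\right) 90 = 74 \cdot 90 = 6660$)
$d{\left(0 \right)} \left(-14\right) t = 0 \left(-14\right) 6660 = 0 \cdot 6660 = 0$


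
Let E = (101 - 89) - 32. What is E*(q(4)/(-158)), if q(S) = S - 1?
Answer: 30/79 ≈ 0.37975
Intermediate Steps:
q(S) = -1 + S
E = -20 (E = 12 - 32 = -20)
E*(q(4)/(-158)) = -20*(-1 + 4)/(-158) = -60*(-1)/158 = -20*(-3/158) = 30/79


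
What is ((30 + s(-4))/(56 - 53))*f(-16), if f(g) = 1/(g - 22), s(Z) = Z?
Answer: -13/57 ≈ -0.22807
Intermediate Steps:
f(g) = 1/(-22 + g)
((30 + s(-4))/(56 - 53))*f(-16) = ((30 - 4)/(56 - 53))/(-22 - 16) = (26/3)/(-38) = (26*(1/3))*(-1/38) = (26/3)*(-1/38) = -13/57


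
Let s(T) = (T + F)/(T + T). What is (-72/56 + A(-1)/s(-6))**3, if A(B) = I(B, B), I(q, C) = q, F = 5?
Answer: -804357/343 ≈ -2345.1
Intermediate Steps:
A(B) = B
s(T) = (5 + T)/(2*T) (s(T) = (T + 5)/(T + T) = (5 + T)/((2*T)) = (5 + T)*(1/(2*T)) = (5 + T)/(2*T))
(-72/56 + A(-1)/s(-6))**3 = (-72/56 - 1/((1/2)*(5 - 6)/(-6)))**3 = (-72*1/56 - 1/((1/2)*(-1/6)*(-1)))**3 = (-9/7 - 1/1/12)**3 = (-9/7 - 1*12)**3 = (-9/7 - 12)**3 = (-93/7)**3 = -804357/343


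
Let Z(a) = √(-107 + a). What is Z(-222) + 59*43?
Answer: 2537 + I*√329 ≈ 2537.0 + 18.138*I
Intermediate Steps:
Z(-222) + 59*43 = √(-107 - 222) + 59*43 = √(-329) + 2537 = I*√329 + 2537 = 2537 + I*√329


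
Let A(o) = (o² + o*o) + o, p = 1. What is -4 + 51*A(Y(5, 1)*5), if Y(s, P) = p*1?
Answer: 2801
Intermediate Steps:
Y(s, P) = 1 (Y(s, P) = 1*1 = 1)
A(o) = o + 2*o² (A(o) = (o² + o²) + o = 2*o² + o = o + 2*o²)
-4 + 51*A(Y(5, 1)*5) = -4 + 51*((1*5)*(1 + 2*(1*5))) = -4 + 51*(5*(1 + 2*5)) = -4 + 51*(5*(1 + 10)) = -4 + 51*(5*11) = -4 + 51*55 = -4 + 2805 = 2801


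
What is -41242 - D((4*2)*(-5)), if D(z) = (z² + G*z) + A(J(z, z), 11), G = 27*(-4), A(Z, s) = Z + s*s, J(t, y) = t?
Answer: -47243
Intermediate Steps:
A(Z, s) = Z + s²
G = -108
D(z) = 121 + z² - 107*z (D(z) = (z² - 108*z) + (z + 11²) = (z² - 108*z) + (z + 121) = (z² - 108*z) + (121 + z) = 121 + z² - 107*z)
-41242 - D((4*2)*(-5)) = -41242 - (121 + ((4*2)*(-5))² - 107*4*2*(-5)) = -41242 - (121 + (8*(-5))² - 856*(-5)) = -41242 - (121 + (-40)² - 107*(-40)) = -41242 - (121 + 1600 + 4280) = -41242 - 1*6001 = -41242 - 6001 = -47243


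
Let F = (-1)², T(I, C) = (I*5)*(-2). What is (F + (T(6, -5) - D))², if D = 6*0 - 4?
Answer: 3025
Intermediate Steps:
T(I, C) = -10*I (T(I, C) = (5*I)*(-2) = -10*I)
D = -4 (D = 0 - 4 = -4)
F = 1
(F + (T(6, -5) - D))² = (1 + (-10*6 - 1*(-4)))² = (1 + (-60 + 4))² = (1 - 56)² = (-55)² = 3025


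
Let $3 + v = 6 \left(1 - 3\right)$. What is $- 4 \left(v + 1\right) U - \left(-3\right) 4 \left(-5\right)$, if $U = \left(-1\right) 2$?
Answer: $6720$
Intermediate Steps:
$U = -2$
$v = -15$ ($v = -3 + 6 \left(1 - 3\right) = -3 + 6 \left(-2\right) = -3 - 12 = -15$)
$- 4 \left(v + 1\right) U - \left(-3\right) 4 \left(-5\right) = - 4 \left(-15 + 1\right) \left(-2\right) - \left(-3\right) 4 \left(-5\right) = - 4 \left(\left(-14\right) \left(-2\right)\right) \left(-1\right) \left(-12\right) \left(-5\right) = \left(-4\right) 28 \cdot 12 \left(-5\right) = \left(-112\right) \left(-60\right) = 6720$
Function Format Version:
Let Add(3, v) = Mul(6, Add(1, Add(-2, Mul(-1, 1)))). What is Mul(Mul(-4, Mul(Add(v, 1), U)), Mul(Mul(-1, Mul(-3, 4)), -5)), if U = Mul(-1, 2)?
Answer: 6720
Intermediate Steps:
U = -2
v = -15 (v = Add(-3, Mul(6, Add(1, Add(-2, Mul(-1, 1))))) = Add(-3, Mul(6, Add(1, Add(-2, -1)))) = Add(-3, Mul(6, Add(1, -3))) = Add(-3, Mul(6, -2)) = Add(-3, -12) = -15)
Mul(Mul(-4, Mul(Add(v, 1), U)), Mul(Mul(-1, Mul(-3, 4)), -5)) = Mul(Mul(-4, Mul(Add(-15, 1), -2)), Mul(Mul(-1, Mul(-3, 4)), -5)) = Mul(Mul(-4, Mul(-14, -2)), Mul(Mul(-1, -12), -5)) = Mul(Mul(-4, 28), Mul(12, -5)) = Mul(-112, -60) = 6720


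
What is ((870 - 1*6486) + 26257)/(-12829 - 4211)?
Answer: -20641/17040 ≈ -1.2113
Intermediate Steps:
((870 - 1*6486) + 26257)/(-12829 - 4211) = ((870 - 6486) + 26257)/(-17040) = (-5616 + 26257)*(-1/17040) = 20641*(-1/17040) = -20641/17040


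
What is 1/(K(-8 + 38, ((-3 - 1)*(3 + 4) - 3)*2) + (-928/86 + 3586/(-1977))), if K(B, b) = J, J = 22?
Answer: 85011/798716 ≈ 0.10643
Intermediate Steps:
K(B, b) = 22
1/(K(-8 + 38, ((-3 - 1)*(3 + 4) - 3)*2) + (-928/86 + 3586/(-1977))) = 1/(22 + (-928/86 + 3586/(-1977))) = 1/(22 + (-928*1/86 + 3586*(-1/1977))) = 1/(22 + (-464/43 - 3586/1977)) = 1/(22 - 1071526/85011) = 1/(798716/85011) = 85011/798716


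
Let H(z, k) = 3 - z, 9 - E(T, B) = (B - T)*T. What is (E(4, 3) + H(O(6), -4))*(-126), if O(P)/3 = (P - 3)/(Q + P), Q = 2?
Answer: -7497/4 ≈ -1874.3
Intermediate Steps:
E(T, B) = 9 - T*(B - T) (E(T, B) = 9 - (B - T)*T = 9 - T*(B - T))
O(P) = 3*(-3 + P)/(2 + P) (O(P) = 3*((P - 3)/(2 + P)) = 3*((-3 + P)/(2 + P)) = 3*(-3 + P)/(2 + P))
(E(4, 3) + H(O(6), -4))*(-126) = ((9 + 4² - 1*3*4) + (3 - 3*(-3 + 6)/(2 + 6)))*(-126) = ((9 + 16 - 12) + (3 - 3*3/8))*(-126) = (13 + (3 - 3*3/8))*(-126) = (13 + (3 - 1*9/8))*(-126) = (13 + (3 - 9/8))*(-126) = (13 + 15/8)*(-126) = (119/8)*(-126) = -7497/4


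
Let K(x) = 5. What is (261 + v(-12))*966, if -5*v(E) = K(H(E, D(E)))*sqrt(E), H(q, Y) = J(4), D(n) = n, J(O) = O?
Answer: 252126 - 1932*I*sqrt(3) ≈ 2.5213e+5 - 3346.3*I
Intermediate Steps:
H(q, Y) = 4
v(E) = -sqrt(E)
(261 + v(-12))*966 = (261 - sqrt(-12))*966 = (261 - 2*I*sqrt(3))*966 = 252126 - 1932*I*sqrt(3)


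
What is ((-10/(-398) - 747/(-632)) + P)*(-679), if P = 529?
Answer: -45277814715/125768 ≈ -3.6001e+5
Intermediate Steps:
((-10/(-398) - 747/(-632)) + P)*(-679) = ((-10/(-398) - 747/(-632)) + 529)*(-679) = ((-10*(-1/398) - 747*(-1/632)) + 529)*(-679) = ((5/199 + 747/632) + 529)*(-679) = (151813/125768 + 529)*(-679) = (66683085/125768)*(-679) = -45277814715/125768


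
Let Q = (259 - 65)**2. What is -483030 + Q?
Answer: -445394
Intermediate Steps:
Q = 37636 (Q = 194**2 = 37636)
-483030 + Q = -483030 + 37636 = -445394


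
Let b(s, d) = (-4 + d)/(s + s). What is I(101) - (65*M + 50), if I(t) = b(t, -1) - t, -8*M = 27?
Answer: 55227/808 ≈ 68.350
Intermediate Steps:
M = -27/8 (M = -1/8*27 = -27/8 ≈ -3.3750)
b(s, d) = (-4 + d)/(2*s) (b(s, d) = (-4 + d)/((2*s)) = (-4 + d)*(1/(2*s)) = (-4 + d)/(2*s))
I(t) = -t - 5/(2*t) (I(t) = (-4 - 1)/(2*t) - t = (1/2)*(-5)/t - t = -5/(2*t) - t = -t - 5/(2*t))
I(101) - (65*M + 50) = (-1*101 - 5/2/101) - (65*(-27/8) + 50) = (-101 - 5/2*1/101) - (-1755/8 + 50) = (-101 - 5/202) - 1*(-1355/8) = -20407/202 + 1355/8 = 55227/808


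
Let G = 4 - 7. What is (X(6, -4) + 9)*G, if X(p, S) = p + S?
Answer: -33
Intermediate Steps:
G = -3
X(p, S) = S + p
(X(6, -4) + 9)*G = ((-4 + 6) + 9)*(-3) = (2 + 9)*(-3) = 11*(-3) = -33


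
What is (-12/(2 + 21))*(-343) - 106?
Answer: 1678/23 ≈ 72.957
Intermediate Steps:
(-12/(2 + 21))*(-343) - 106 = (-12/23)*(-343) - 106 = ((1/23)*(-12))*(-343) - 106 = -12/23*(-343) - 106 = 4116/23 - 106 = 1678/23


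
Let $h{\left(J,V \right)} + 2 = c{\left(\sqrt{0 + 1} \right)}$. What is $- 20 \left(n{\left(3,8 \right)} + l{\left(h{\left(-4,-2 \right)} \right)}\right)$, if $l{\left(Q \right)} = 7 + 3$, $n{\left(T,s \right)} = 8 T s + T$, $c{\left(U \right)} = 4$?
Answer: $-4100$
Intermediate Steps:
$h{\left(J,V \right)} = 2$ ($h{\left(J,V \right)} = -2 + 4 = 2$)
$n{\left(T,s \right)} = T + 8 T s$ ($n{\left(T,s \right)} = 8 T s + T = T + 8 T s$)
$l{\left(Q \right)} = 10$
$- 20 \left(n{\left(3,8 \right)} + l{\left(h{\left(-4,-2 \right)} \right)}\right) = - 20 \left(3 \left(1 + 8 \cdot 8\right) + 10\right) = - 20 \left(3 \left(1 + 64\right) + 10\right) = - 20 \left(3 \cdot 65 + 10\right) = - 20 \left(195 + 10\right) = \left(-20\right) 205 = -4100$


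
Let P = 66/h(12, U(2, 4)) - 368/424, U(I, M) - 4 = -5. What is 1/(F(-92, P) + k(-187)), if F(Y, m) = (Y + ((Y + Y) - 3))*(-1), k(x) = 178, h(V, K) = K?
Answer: 1/457 ≈ 0.0021882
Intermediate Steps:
U(I, M) = -1 (U(I, M) = 4 - 5 = -1)
P = -3544/53 (P = 66/(-1) - 368/424 = 66*(-1) - 368*1/424 = -66 - 46/53 = -3544/53 ≈ -66.868)
F(Y, m) = 3 - 3*Y (F(Y, m) = (Y + (2*Y - 3))*(-1) = (Y + (-3 + 2*Y))*(-1) = (-3 + 3*Y)*(-1) = 3 - 3*Y)
1/(F(-92, P) + k(-187)) = 1/((3 - 3*(-92)) + 178) = 1/((3 + 276) + 178) = 1/(279 + 178) = 1/457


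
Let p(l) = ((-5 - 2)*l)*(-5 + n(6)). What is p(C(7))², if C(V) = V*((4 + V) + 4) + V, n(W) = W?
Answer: 614656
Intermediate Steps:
C(V) = V + V*(8 + V) (C(V) = V*(8 + V) + V = V + V*(8 + V))
p(l) = -7*l (p(l) = ((-5 - 2)*l)*(-5 + 6) = -7*l*1 = -7*l)
p(C(7))² = (-49*(9 + 7))² = (-49*16)² = (-7*112)² = (-784)² = 614656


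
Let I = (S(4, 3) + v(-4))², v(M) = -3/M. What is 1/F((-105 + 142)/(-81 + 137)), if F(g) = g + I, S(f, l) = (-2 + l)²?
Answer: 112/417 ≈ 0.26859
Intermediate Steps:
I = 49/16 (I = ((-2 + 3)² - 3/(-4))² = (1² - 3*(-¼))² = (1 + ¾)² = (7/4)² = 49/16 ≈ 3.0625)
F(g) = 49/16 + g (F(g) = g + 49/16 = 49/16 + g)
1/F((-105 + 142)/(-81 + 137)) = 1/(49/16 + (-105 + 142)/(-81 + 137)) = 1/(49/16 + 37/56) = 1/(417/112) = 112/417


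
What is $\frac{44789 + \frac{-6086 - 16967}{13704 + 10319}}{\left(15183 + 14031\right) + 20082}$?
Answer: $\frac{179323849}{197372968} \approx 0.90855$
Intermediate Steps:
$\frac{44789 + \frac{-6086 - 16967}{13704 + 10319}}{\left(15183 + 14031\right) + 20082} = \frac{44789 - \frac{23053}{24023}}{29214 + 20082} = \frac{44789 - \frac{23053}{24023}}{49296} = \left(44789 - \frac{23053}{24023}\right) \frac{1}{49296} = \frac{1075943094}{24023} \cdot \frac{1}{49296} = \frac{179323849}{197372968}$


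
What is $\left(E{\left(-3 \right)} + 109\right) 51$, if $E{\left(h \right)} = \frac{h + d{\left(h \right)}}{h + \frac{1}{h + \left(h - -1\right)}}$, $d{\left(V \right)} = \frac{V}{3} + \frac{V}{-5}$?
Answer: $\frac{89811}{16} \approx 5613.2$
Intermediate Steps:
$d{\left(V \right)} = \frac{2 V}{15}$ ($d{\left(V \right)} = V \frac{1}{3} + V \left(- \frac{1}{5}\right) = \frac{V}{3} - \frac{V}{5} = \frac{2 V}{15}$)
$E{\left(h \right)} = \frac{17 h}{15 \left(h + \frac{1}{1 + 2 h}\right)}$ ($E{\left(h \right)} = \frac{h + \frac{2 h}{15}}{h + \frac{1}{h + \left(h - -1\right)}} = \frac{\frac{17}{15} h}{h + \frac{1}{h + \left(h + 1\right)}} = \frac{\frac{17}{15} h}{h + \frac{1}{h + \left(1 + h\right)}} = \frac{\frac{17}{15} h}{h + \frac{1}{1 + 2 h}} = \frac{17 h}{15 \left(h + \frac{1}{1 + 2 h}\right)}$)
$\left(E{\left(-3 \right)} + 109\right) 51 = \left(\frac{17}{15} \left(-3\right) \frac{1}{1 - 3 + 2 \left(-3\right)^{2}} \left(1 + 2 \left(-3\right)\right) + 109\right) 51 = \left(\frac{17}{15} \left(-3\right) \frac{1}{1 - 3 + 2 \cdot 9} \left(1 - 6\right) + 109\right) 51 = \left(\frac{17}{15} \left(-3\right) \frac{1}{1 - 3 + 18} \left(-5\right) + 109\right) 51 = \left(\frac{17}{15} \left(-3\right) \frac{1}{16} \left(-5\right) + 109\right) 51 = \left(\frac{17}{16} + 109\right) 51 = \frac{1761}{16} \cdot 51 = \frac{89811}{16}$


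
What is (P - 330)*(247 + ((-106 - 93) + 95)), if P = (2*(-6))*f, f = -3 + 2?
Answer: -45474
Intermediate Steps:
f = -1
P = 12 (P = (2*(-6))*(-1) = -12*(-1) = 12)
(P - 330)*(247 + ((-106 - 93) + 95)) = (12 - 330)*(247 + ((-106 - 93) + 95)) = -318*(247 + (-199 + 95)) = -318*(247 - 104) = -318*143 = -45474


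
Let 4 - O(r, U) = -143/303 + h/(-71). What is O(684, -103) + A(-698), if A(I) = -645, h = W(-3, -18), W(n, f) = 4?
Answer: -13778468/21513 ≈ -640.47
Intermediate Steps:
h = 4
O(r, U) = 97417/21513 (O(r, U) = 4 - (-143/303 + 4/(-71)) = 4 - (-143*1/303 + 4*(-1/71)) = 4 - (-143/303 - 4/71) = 4 - 1*(-11365/21513) = 4 + 11365/21513 = 97417/21513)
O(684, -103) + A(-698) = 97417/21513 - 645 = -13778468/21513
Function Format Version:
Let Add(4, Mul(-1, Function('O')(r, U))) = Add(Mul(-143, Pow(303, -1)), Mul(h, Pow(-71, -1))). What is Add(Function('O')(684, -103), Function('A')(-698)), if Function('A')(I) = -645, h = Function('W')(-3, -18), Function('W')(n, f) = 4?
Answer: Rational(-13778468, 21513) ≈ -640.47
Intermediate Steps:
h = 4
Function('O')(r, U) = Rational(97417, 21513) (Function('O')(r, U) = Add(4, Mul(-1, Add(Mul(-143, Pow(303, -1)), Mul(4, Pow(-71, -1))))) = Add(4, Mul(-1, Add(Mul(-143, Rational(1, 303)), Mul(4, Rational(-1, 71))))) = Add(4, Mul(-1, Add(Rational(-143, 303), Rational(-4, 71)))) = Add(4, Mul(-1, Rational(-11365, 21513))) = Add(4, Rational(11365, 21513)) = Rational(97417, 21513))
Add(Function('O')(684, -103), Function('A')(-698)) = Add(Rational(97417, 21513), -645) = Rational(-13778468, 21513)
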